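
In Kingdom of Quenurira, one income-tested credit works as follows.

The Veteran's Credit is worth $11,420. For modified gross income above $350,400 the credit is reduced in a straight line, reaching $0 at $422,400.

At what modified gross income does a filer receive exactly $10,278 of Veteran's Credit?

$357,600

$10,278 is 10,278/11,420 of the full $11,420, so 1,142/11,420 of the $72,000 range has been used: income = $350,400 + $72,000 × 1,142/11,420 = $357,600.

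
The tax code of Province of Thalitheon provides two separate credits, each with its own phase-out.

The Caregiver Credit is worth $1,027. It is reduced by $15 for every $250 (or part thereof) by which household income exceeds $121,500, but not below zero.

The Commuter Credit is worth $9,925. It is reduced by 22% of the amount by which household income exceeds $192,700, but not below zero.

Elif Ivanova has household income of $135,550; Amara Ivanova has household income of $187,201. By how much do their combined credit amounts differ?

Elif ($135,550): Caregiver Credit: income exceeds $121,500 by $14,050, which is 57 full-or-partial $250 increments; reduction = 57 × $15 = $855, leaving $172. Commuter Credit: $135,550 is at or below the $192,700 threshold, so the full $9,925 applies. total $172 + $9,925 = $10,097
Amara ($187,201): Caregiver Credit: income exceeds $121,500 by $65,701 → 263 increments × $15 = $3,945 ≥ base, so the credit is $0. Commuter Credit: $187,201 is at or below the $192,700 threshold, so the full $9,925 applies. total $0 + $9,925 = $9,925
Difference: |$10,097 − $9,925| = $172.

$172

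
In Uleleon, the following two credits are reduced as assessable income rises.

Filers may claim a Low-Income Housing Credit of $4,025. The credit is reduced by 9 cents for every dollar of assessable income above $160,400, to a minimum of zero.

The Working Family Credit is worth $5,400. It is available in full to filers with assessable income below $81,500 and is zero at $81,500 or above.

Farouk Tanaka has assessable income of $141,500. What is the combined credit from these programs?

Low-Income Housing Credit: $141,500 is at or below the $160,400 threshold, so the full $4,025 applies.
Working Family Credit: $141,500 meets or exceeds the $81,500 cutoff, so the credit is $0.
Total: $4,025 + $0 = $4,025.

$4,025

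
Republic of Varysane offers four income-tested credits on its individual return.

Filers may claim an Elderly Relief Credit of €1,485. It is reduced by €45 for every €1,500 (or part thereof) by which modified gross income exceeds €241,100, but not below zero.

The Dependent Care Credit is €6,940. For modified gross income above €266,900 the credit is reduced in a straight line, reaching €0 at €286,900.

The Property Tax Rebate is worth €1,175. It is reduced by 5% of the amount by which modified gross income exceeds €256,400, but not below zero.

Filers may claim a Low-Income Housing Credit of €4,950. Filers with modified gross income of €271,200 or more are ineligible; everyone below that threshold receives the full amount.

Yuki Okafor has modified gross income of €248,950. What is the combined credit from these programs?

Elderly Relief Credit: income exceeds €241,100 by €7,850, which is 6 full-or-partial €1,500 increments; reduction = 6 × €45 = €270, leaving €1,215.
Dependent Care Credit: €248,950 is at or below the €266,900 threshold, so the full €6,940 applies.
Property Tax Rebate: €248,950 is at or below the €256,400 threshold, so the full €1,175 applies.
Low-Income Housing Credit: €248,950 is below the €271,200 cutoff, so the full €4,950 applies.
Total: €1,215 + €6,940 + €1,175 + €4,950 = €14,280.

€14,280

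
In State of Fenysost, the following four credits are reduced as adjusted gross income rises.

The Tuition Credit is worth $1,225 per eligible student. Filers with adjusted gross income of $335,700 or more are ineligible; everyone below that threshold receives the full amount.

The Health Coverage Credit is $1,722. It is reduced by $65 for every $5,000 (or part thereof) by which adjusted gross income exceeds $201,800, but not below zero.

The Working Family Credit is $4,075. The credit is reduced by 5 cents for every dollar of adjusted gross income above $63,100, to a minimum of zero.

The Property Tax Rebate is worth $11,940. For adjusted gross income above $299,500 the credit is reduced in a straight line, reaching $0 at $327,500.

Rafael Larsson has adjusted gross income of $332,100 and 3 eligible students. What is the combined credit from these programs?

$3,675

Tuition Credit: base = 3 × $1,225 = $3,675. $332,100 is below the $335,700 cutoff, so the full $3,675 applies.
Health Coverage Credit: income exceeds $201,800 by $130,300 → 27 increments × $65 = $1,755 ≥ base, so the credit is $0.
Working Family Credit: 5% of the $269,000 excess over $63,100 is $13,450 ≥ base, so the credit is $0.
Property Tax Rebate: $332,100 is at or above $327,500, so the credit is $0.
Total: $3,675 + $0 + $0 + $0 = $3,675.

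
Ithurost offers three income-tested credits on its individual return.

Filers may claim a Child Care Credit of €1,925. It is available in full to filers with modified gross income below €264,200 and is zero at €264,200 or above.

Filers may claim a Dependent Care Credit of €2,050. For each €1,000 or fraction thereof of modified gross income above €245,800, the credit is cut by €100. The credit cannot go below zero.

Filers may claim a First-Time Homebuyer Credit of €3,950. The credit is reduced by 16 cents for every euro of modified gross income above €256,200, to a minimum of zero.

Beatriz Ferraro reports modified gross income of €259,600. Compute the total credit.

Child Care Credit: €259,600 is below the €264,200 cutoff, so the full €1,925 applies.
Dependent Care Credit: income exceeds €245,800 by €13,800, which is 14 full-or-partial €1,000 increments; reduction = 14 × €100 = €1,400, leaving €650.
First-Time Homebuyer Credit: 16% of the €3,400 excess over €256,200 is €544; credit = €3,950 − €544 = €3,406.
Total: €1,925 + €650 + €3,406 = €5,981.

€5,981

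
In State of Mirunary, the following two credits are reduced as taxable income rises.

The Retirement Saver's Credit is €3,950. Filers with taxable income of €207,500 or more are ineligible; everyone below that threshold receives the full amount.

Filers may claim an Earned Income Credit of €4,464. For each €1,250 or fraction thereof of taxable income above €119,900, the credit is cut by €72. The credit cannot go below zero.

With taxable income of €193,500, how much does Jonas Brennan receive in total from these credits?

Retirement Saver's Credit: €193,500 is below the €207,500 cutoff, so the full €3,950 applies.
Earned Income Credit: income exceeds €119,900 by €73,600, which is 59 full-or-partial €1,250 increments; reduction = 59 × €72 = €4,248, leaving €216.
Total: €3,950 + €216 = €4,166.

€4,166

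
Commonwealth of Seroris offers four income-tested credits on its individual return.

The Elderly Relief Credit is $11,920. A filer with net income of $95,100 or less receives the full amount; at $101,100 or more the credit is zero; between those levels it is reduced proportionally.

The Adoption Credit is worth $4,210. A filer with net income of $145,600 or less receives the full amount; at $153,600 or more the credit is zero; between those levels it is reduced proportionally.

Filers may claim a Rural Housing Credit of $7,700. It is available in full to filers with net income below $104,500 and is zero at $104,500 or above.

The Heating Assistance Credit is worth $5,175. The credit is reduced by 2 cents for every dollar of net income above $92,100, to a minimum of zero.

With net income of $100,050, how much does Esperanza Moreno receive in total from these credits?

$19,012

Elderly Relief Credit: $100,050 is $4,950 into a $6,000 phase-out range, leaving 1,050/6,000 of the credit: $11,920 × 1,050/6,000 = $2,086.
Adoption Credit: $100,050 is at or below the $145,600 threshold, so the full $4,210 applies.
Rural Housing Credit: $100,050 is below the $104,500 cutoff, so the full $7,700 applies.
Heating Assistance Credit: 2% of the $7,950 excess over $92,100 is $159; credit = $5,175 − $159 = $5,016.
Total: $2,086 + $4,210 + $7,700 + $5,016 = $19,012.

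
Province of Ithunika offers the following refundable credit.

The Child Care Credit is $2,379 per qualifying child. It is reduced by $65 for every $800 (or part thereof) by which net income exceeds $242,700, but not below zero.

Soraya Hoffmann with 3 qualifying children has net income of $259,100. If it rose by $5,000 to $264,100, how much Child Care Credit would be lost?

$390

At $259,100 — base = 3 × $2,379 = $7,137. income exceeds $242,700 by $16,400, which is 21 full-or-partial $800 increments; reduction = 21 × $65 = $1,365, leaving $5,772.
At $264,100 — base = 3 × $2,379 = $7,137. income exceeds $242,700 by $21,400, which is 27 full-or-partial $800 increments; reduction = 27 × $65 = $1,755, leaving $5,382.
Lost: $5,772 − $5,382 = $390.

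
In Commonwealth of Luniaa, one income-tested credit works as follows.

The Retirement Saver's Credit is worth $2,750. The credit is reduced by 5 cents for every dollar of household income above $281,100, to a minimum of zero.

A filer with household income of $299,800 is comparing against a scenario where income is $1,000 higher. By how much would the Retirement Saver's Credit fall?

At $299,800 — 5% of the $18,700 excess over $281,100 is $935; credit = $2,750 − $935 = $1,815.
At $300,800 — 5% of the $19,700 excess over $281,100 is $985; credit = $2,750 − $985 = $1,765.
Lost: $1,815 − $1,765 = $50.

$50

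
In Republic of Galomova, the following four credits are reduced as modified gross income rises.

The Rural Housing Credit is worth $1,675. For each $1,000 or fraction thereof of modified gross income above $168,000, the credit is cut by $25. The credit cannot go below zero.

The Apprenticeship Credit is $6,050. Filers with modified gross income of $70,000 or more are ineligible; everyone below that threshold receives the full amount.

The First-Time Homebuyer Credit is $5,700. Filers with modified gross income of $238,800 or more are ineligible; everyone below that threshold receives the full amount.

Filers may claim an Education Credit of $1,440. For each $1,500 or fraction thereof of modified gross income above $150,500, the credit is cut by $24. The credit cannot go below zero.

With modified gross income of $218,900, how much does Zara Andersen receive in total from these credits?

Rural Housing Credit: income exceeds $168,000 by $50,900, which is 51 full-or-partial $1,000 increments; reduction = 51 × $25 = $1,275, leaving $400.
Apprenticeship Credit: $218,900 meets or exceeds the $70,000 cutoff, so the credit is $0.
First-Time Homebuyer Credit: $218,900 is below the $238,800 cutoff, so the full $5,700 applies.
Education Credit: income exceeds $150,500 by $68,400, which is 46 full-or-partial $1,500 increments; reduction = 46 × $24 = $1,104, leaving $336.
Total: $400 + $0 + $5,700 + $336 = $6,436.

$6,436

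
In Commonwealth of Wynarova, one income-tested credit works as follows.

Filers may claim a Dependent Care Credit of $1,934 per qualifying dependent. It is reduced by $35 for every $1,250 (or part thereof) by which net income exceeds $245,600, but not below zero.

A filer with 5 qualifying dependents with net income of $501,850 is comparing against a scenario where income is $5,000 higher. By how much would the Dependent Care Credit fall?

$140

At $501,850 — base = 5 × $1,934 = $9,670. income exceeds $245,600 by $256,250, which is 205 full-or-partial $1,250 increments; reduction = 205 × $35 = $7,175, leaving $2,495.
At $506,850 — base = 5 × $1,934 = $9,670. income exceeds $245,600 by $261,250, which is 209 full-or-partial $1,250 increments; reduction = 209 × $35 = $7,315, leaving $2,355.
Lost: $2,495 − $2,355 = $140.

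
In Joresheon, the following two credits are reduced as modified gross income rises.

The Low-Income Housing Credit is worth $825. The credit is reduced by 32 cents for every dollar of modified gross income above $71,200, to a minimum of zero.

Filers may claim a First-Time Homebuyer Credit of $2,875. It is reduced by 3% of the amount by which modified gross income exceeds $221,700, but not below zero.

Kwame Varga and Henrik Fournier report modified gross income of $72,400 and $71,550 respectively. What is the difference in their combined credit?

Kwame ($72,400): Low-Income Housing Credit: 32% of the $1,200 excess over $71,200 is $384; credit = $825 − $384 = $441. First-Time Homebuyer Credit: $72,400 is at or below the $221,700 threshold, so the full $2,875 applies. total $441 + $2,875 = $3,316
Henrik ($71,550): Low-Income Housing Credit: 32% of the $350 excess over $71,200 is $112; credit = $825 − $112 = $713. First-Time Homebuyer Credit: $71,550 is at or below the $221,700 threshold, so the full $2,875 applies. total $713 + $2,875 = $3,588
Difference: |$3,316 − $3,588| = $272.

$272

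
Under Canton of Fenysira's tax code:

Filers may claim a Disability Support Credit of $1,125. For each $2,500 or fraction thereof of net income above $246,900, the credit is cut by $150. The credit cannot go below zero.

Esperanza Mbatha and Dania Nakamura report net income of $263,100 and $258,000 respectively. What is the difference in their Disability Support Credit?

Esperanza ($263,100): Disability Support Credit: income exceeds $246,900 by $16,200, which is 7 full-or-partial $2,500 increments; reduction = 7 × $150 = $1,050, leaving $75.
Dania ($258,000): Disability Support Credit: income exceeds $246,900 by $11,100, which is 5 full-or-partial $2,500 increments; reduction = 5 × $150 = $750, leaving $375.
Difference: |$75 − $375| = $300.

$300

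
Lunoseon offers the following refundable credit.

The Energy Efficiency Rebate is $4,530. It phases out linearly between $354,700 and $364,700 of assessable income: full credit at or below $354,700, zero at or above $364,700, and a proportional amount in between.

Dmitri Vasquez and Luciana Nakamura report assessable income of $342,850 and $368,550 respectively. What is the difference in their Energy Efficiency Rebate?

Dmitri ($342,850): Energy Efficiency Rebate: $342,850 is at or below the $354,700 threshold, so the full $4,530 applies.
Luciana ($368,550): Energy Efficiency Rebate: $368,550 is at or above $364,700, so the credit is $0.
Difference: |$4,530 − $0| = $4,530.

$4,530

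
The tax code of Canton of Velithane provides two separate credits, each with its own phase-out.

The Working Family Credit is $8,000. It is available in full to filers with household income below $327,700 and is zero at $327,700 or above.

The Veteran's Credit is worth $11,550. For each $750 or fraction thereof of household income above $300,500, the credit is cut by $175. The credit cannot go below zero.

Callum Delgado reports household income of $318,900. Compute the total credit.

Working Family Credit: $318,900 is below the $327,700 cutoff, so the full $8,000 applies.
Veteran's Credit: income exceeds $300,500 by $18,400, which is 25 full-or-partial $750 increments; reduction = 25 × $175 = $4,375, leaving $7,175.
Total: $8,000 + $7,175 = $15,175.

$15,175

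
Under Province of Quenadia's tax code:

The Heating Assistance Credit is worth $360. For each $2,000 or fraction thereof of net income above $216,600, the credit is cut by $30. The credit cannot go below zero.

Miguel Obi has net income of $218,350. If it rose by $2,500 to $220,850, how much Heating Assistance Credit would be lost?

$60

At $218,350 — income exceeds $216,600 by $1,750, which is 1 full-or-partial $2,000 increment; reduction = 1 × $30 = $30, leaving $330.
At $220,850 — income exceeds $216,600 by $4,250, which is 3 full-or-partial $2,000 increments; reduction = 3 × $30 = $90, leaving $270.
Lost: $330 − $270 = $60.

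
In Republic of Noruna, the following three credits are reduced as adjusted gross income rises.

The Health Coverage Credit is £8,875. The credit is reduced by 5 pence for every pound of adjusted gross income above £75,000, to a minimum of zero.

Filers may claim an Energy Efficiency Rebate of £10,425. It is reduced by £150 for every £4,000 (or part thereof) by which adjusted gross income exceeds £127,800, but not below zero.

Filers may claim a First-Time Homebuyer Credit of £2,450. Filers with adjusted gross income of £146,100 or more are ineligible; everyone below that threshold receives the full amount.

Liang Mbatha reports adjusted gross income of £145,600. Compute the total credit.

£17,470

Health Coverage Credit: 5% of the £70,600 excess over £75,000 is £3,530; credit = £8,875 − £3,530 = £5,345.
Energy Efficiency Rebate: income exceeds £127,800 by £17,800, which is 5 full-or-partial £4,000 increments; reduction = 5 × £150 = £750, leaving £9,675.
First-Time Homebuyer Credit: £145,600 is below the £146,100 cutoff, so the full £2,450 applies.
Total: £5,345 + £9,675 + £2,450 = £17,470.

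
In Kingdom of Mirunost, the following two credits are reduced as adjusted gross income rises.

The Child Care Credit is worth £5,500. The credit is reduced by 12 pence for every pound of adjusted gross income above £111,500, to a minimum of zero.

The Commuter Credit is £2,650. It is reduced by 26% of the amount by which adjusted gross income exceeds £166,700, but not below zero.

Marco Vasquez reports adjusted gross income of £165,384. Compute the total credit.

£2,650

Child Care Credit: 12% of the £53,884 excess over £111,500 is £6,466.08 ≥ base, so the credit is £0.
Commuter Credit: £165,384 is at or below the £166,700 threshold, so the full £2,650 applies.
Total: £0 + £2,650 = £2,650.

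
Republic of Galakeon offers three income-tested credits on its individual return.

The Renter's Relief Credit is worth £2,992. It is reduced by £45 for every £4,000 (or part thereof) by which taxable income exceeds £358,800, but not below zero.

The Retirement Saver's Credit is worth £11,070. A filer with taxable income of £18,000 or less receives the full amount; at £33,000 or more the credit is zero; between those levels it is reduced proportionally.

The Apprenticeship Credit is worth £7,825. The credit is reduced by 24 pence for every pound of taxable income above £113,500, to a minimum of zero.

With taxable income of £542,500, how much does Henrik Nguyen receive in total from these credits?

Renter's Relief Credit: income exceeds £358,800 by £183,700, which is 46 full-or-partial £4,000 increments; reduction = 46 × £45 = £2,070, leaving £922.
Retirement Saver's Credit: £542,500 is at or above £33,000, so the credit is £0.
Apprenticeship Credit: 24% of the £429,000 excess over £113,500 is £102,960 ≥ base, so the credit is £0.
Total: £922 + £0 + £0 = £922.

£922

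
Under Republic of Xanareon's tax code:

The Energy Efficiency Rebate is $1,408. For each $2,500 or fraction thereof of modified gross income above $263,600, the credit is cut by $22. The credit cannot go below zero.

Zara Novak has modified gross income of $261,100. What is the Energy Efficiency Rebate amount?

$1,408

Energy Efficiency Rebate: $261,100 is at or below the $263,600 threshold, so the full $1,408 applies.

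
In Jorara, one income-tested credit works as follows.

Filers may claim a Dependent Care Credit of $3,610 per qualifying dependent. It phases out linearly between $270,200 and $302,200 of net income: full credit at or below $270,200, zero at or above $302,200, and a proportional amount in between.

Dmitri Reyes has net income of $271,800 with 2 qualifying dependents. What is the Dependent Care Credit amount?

$6,859

Dependent Care Credit: base = 2 × $3,610 = $7,220. $271,800 is $1,600 into a $32,000 phase-out range, leaving 30,400/32,000 of the credit: $7,220 × 30,400/32,000 = $6,859.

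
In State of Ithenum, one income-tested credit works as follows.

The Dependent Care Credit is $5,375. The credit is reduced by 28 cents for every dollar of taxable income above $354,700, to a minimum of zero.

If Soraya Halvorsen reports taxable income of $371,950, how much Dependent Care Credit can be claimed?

Dependent Care Credit: 28% of the $17,250 excess over $354,700 is $4,830; credit = $5,375 − $4,830 = $545.

$545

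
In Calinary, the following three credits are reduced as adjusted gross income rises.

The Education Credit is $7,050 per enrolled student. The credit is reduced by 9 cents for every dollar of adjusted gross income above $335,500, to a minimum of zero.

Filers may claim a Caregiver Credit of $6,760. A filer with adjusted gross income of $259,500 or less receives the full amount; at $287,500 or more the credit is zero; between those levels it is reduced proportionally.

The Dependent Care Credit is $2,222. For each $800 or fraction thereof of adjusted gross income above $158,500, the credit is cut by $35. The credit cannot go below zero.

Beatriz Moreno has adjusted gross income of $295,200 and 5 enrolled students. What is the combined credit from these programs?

Education Credit: base = 5 × $7,050 = $35,250. $295,200 is at or below the $335,500 threshold, so the full $35,250 applies.
Caregiver Credit: $295,200 is at or above $287,500, so the credit is $0.
Dependent Care Credit: income exceeds $158,500 by $136,700 → 171 increments × $35 = $5,985 ≥ base, so the credit is $0.
Total: $35,250 + $0 + $0 = $35,250.

$35,250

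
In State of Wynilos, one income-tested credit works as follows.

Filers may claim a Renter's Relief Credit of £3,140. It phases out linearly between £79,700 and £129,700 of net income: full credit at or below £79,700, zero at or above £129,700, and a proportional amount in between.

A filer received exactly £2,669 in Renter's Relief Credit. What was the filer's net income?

£87,200

£2,669 is 2,669/3,140 of the full £3,140, so 471/3,140 of the £50,000 range has been used: income = £79,700 + £50,000 × 471/3,140 = £87,200.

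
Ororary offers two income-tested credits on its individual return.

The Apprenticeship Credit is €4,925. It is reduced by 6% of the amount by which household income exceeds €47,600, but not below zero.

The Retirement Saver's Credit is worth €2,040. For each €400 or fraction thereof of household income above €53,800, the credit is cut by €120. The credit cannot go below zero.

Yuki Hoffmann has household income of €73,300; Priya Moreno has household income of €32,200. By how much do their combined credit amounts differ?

€3,582

Yuki (€73,300): Apprenticeship Credit: 6% of the €25,700 excess over €47,600 is €1,542; credit = €4,925 − €1,542 = €3,383. Retirement Saver's Credit: income exceeds €53,800 by €19,500 → 49 increments × €120 = €5,880 ≥ base, so the credit is €0. total €3,383 + €0 = €3,383
Priya (€32,200): Apprenticeship Credit: €32,200 is at or below the €47,600 threshold, so the full €4,925 applies. Retirement Saver's Credit: €32,200 is at or below the €53,800 threshold, so the full €2,040 applies. total €4,925 + €2,040 = €6,965
Difference: |€3,383 − €6,965| = €3,582.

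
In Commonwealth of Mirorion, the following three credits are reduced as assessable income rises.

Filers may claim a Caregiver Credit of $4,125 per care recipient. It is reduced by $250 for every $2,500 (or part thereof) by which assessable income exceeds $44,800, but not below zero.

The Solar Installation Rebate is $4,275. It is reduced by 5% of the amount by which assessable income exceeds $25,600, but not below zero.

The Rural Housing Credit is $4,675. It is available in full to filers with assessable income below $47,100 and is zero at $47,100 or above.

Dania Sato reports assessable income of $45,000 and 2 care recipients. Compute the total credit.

$15,980

Caregiver Credit: base = 2 × $4,125 = $8,250. income exceeds $44,800 by $200, which is 1 full-or-partial $2,500 increment; reduction = 1 × $250 = $250, leaving $8,000.
Solar Installation Rebate: 5% of the $19,400 excess over $25,600 is $970; credit = $4,275 − $970 = $3,305.
Rural Housing Credit: $45,000 is below the $47,100 cutoff, so the full $4,675 applies.
Total: $8,000 + $3,305 + $4,675 = $15,980.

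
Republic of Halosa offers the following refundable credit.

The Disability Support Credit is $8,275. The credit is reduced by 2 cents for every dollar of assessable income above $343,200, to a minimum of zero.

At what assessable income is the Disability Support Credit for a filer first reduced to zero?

$756,950

The credit falls by 2% of each dollar above $343,200, so it reaches zero when the excess is $8,275 / 2% = $413,750: income = $343,200 + $413,750 = $756,950.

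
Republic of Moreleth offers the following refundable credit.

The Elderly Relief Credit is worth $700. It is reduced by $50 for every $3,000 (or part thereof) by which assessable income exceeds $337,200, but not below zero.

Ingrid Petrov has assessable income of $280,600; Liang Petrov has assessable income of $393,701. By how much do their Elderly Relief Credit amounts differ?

$700

Ingrid ($280,600): Elderly Relief Credit: $280,600 is at or below the $337,200 threshold, so the full $700 applies.
Liang ($393,701): Elderly Relief Credit: income exceeds $337,200 by $56,501 → 19 increments × $50 = $950 ≥ base, so the credit is $0.
Difference: |$700 − $0| = $700.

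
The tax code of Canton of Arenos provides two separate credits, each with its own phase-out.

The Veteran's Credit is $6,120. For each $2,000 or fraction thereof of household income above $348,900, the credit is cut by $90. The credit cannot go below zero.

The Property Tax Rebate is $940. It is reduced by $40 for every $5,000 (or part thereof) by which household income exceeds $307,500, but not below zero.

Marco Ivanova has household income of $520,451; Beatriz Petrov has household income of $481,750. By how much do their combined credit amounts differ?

$90

Marco ($520,451): Veteran's Credit: income exceeds $348,900 by $171,551 → 86 increments × $90 = $7,740 ≥ base, so the credit is $0. Property Tax Rebate: income exceeds $307,500 by $212,951 → 43 increments × $40 = $1,720 ≥ base, so the credit is $0. total $0 + $0 = $0
Beatriz ($481,750): Veteran's Credit: income exceeds $348,900 by $132,850, which is 67 full-or-partial $2,000 increments; reduction = 67 × $90 = $6,030, leaving $90. Property Tax Rebate: income exceeds $307,500 by $174,250 → 35 increments × $40 = $1,400 ≥ base, so the credit is $0. total $90 + $0 = $90
Difference: |$0 − $90| = $90.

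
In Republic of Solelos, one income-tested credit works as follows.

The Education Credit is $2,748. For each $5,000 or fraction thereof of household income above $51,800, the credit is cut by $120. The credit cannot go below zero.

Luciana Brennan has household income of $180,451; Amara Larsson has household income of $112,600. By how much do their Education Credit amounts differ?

Luciana ($180,451): Education Credit: income exceeds $51,800 by $128,651 → 26 increments × $120 = $3,120 ≥ base, so the credit is $0.
Amara ($112,600): Education Credit: income exceeds $51,800 by $60,800, which is 13 full-or-partial $5,000 increments; reduction = 13 × $120 = $1,560, leaving $1,188.
Difference: |$0 − $1,188| = $1,188.

$1,188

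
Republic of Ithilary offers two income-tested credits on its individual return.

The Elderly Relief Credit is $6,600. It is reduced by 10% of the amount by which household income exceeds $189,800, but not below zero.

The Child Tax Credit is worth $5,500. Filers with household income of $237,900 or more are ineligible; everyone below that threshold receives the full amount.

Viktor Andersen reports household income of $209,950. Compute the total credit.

$10,085

Elderly Relief Credit: 10% of the $20,150 excess over $189,800 is $2,015; credit = $6,600 − $2,015 = $4,585.
Child Tax Credit: $209,950 is below the $237,900 cutoff, so the full $5,500 applies.
Total: $4,585 + $5,500 = $10,085.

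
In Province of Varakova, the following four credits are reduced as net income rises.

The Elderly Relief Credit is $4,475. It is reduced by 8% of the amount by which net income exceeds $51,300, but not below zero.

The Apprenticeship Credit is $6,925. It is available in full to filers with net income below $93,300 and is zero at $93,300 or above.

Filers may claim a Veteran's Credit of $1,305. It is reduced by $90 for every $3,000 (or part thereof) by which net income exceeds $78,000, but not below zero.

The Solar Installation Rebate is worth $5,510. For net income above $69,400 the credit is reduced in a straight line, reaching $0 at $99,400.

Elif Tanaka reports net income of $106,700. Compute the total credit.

$448

Elderly Relief Credit: 8% of the $55,400 excess over $51,300 is $4,432; credit = $4,475 − $4,432 = $43.
Apprenticeship Credit: $106,700 meets or exceeds the $93,300 cutoff, so the credit is $0.
Veteran's Credit: income exceeds $78,000 by $28,700, which is 10 full-or-partial $3,000 increments; reduction = 10 × $90 = $900, leaving $405.
Solar Installation Rebate: $106,700 is at or above $99,400, so the credit is $0.
Total: $43 + $0 + $405 + $0 = $448.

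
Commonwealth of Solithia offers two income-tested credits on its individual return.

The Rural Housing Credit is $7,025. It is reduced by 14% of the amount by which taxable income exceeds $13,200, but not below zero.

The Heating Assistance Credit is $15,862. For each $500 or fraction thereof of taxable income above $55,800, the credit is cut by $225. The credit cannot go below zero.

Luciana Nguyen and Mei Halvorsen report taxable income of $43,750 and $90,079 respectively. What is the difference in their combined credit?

$18,273

Luciana ($43,750): Rural Housing Credit: 14% of the $30,550 excess over $13,200 is $4,277; credit = $7,025 − $4,277 = $2,748. Heating Assistance Credit: $43,750 is at or below the $55,800 threshold, so the full $15,862 applies. total $2,748 + $15,862 = $18,610
Mei ($90,079): Rural Housing Credit: 14% of the $76,879 excess over $13,200 is $10,763.06 ≥ base, so the credit is $0. Heating Assistance Credit: income exceeds $55,800 by $34,279, which is 69 full-or-partial $500 increments; reduction = 69 × $225 = $15,525, leaving $337. total $0 + $337 = $337
Difference: |$18,610 − $337| = $18,273.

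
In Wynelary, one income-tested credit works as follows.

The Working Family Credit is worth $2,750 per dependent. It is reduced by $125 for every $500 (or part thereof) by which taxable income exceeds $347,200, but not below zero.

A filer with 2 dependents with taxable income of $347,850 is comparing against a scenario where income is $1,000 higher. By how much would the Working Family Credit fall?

At $347,850 — base = 2 × $2,750 = $5,500. income exceeds $347,200 by $650, which is 2 full-or-partial $500 increments; reduction = 2 × $125 = $250, leaving $5,250.
At $348,850 — base = 2 × $2,750 = $5,500. income exceeds $347,200 by $1,650, which is 4 full-or-partial $500 increments; reduction = 4 × $125 = $500, leaving $5,000.
Lost: $5,250 − $5,000 = $250.

$250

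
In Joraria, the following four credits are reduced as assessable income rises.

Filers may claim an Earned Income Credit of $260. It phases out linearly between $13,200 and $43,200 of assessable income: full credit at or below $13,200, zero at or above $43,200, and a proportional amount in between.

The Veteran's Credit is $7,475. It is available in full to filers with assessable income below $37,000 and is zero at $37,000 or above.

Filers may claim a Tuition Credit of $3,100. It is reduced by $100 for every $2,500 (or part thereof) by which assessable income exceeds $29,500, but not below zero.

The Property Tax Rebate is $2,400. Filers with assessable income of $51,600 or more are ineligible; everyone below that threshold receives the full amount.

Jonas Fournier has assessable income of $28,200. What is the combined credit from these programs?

Earned Income Credit: $28,200 is $15,000 into a $30,000 phase-out range, leaving 15,000/30,000 of the credit: $260 × 15,000/30,000 = $130.
Veteran's Credit: $28,200 is below the $37,000 cutoff, so the full $7,475 applies.
Tuition Credit: $28,200 is at or below the $29,500 threshold, so the full $3,100 applies.
Property Tax Rebate: $28,200 is below the $51,600 cutoff, so the full $2,400 applies.
Total: $130 + $7,475 + $3,100 + $2,400 = $13,105.

$13,105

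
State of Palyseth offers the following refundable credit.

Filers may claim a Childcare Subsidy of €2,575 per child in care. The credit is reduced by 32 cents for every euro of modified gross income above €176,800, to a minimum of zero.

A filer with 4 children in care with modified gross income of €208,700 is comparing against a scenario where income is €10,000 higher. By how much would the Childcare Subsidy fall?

At €208,700 — base = 4 × €2,575 = €10,300. 32% of the €31,900 excess over €176,800 is €10,208; credit = €10,300 − €10,208 = €92.
At €218,700 — base = 4 × €2,575 = €10,300. 32% of the €41,900 excess over €176,800 is €13,408 ≥ base, so the credit is €0.
Lost: €92 − €0 = €92.

€92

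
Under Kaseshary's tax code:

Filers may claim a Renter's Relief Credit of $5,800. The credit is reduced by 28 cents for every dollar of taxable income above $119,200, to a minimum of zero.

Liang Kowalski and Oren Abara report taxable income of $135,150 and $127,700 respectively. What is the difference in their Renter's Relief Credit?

Liang ($135,150): Renter's Relief Credit: 28% of the $15,950 excess over $119,200 is $4,466; credit = $5,800 − $4,466 = $1,334.
Oren ($127,700): Renter's Relief Credit: 28% of the $8,500 excess over $119,200 is $2,380; credit = $5,800 − $2,380 = $3,420.
Difference: |$1,334 − $3,420| = $2,086.

$2,086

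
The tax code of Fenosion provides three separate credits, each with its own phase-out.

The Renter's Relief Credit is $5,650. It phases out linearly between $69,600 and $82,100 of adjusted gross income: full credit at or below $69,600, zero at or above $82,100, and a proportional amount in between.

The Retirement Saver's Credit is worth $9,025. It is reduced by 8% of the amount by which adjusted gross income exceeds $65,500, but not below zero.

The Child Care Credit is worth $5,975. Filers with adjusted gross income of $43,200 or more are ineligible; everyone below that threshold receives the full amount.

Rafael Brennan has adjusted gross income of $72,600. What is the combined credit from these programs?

Renter's Relief Credit: $72,600 is $3,000 into a $12,500 phase-out range, leaving 9,500/12,500 of the credit: $5,650 × 9,500/12,500 = $4,294.
Retirement Saver's Credit: 8% of the $7,100 excess over $65,500 is $568; credit = $9,025 − $568 = $8,457.
Child Care Credit: $72,600 meets or exceeds the $43,200 cutoff, so the credit is $0.
Total: $4,294 + $8,457 + $0 = $12,751.

$12,751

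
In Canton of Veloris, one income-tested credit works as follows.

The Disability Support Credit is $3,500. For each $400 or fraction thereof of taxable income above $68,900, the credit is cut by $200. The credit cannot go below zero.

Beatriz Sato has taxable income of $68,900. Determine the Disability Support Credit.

$3,500

Disability Support Credit: $68,900 is at or below the $68,900 threshold, so the full $3,500 applies.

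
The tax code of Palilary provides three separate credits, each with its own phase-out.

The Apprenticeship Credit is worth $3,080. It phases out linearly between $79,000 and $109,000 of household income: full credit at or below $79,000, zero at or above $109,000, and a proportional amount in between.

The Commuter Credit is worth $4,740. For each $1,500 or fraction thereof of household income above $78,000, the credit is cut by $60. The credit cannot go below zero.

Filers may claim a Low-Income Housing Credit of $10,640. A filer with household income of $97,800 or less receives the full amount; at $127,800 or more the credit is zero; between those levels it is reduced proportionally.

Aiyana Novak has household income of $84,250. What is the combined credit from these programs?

Apprenticeship Credit: $84,250 is $5,250 into a $30,000 phase-out range, leaving 24,750/30,000 of the credit: $3,080 × 24,750/30,000 = $2,541.
Commuter Credit: income exceeds $78,000 by $6,250, which is 5 full-or-partial $1,500 increments; reduction = 5 × $60 = $300, leaving $4,440.
Low-Income Housing Credit: $84,250 is at or below the $97,800 threshold, so the full $10,640 applies.
Total: $2,541 + $4,440 + $10,640 = $17,621.

$17,621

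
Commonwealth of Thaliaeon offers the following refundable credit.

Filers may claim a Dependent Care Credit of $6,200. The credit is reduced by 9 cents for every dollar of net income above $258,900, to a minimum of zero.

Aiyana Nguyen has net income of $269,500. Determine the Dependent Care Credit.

$5,246

Dependent Care Credit: 9% of the $10,600 excess over $258,900 is $954; credit = $6,200 − $954 = $5,246.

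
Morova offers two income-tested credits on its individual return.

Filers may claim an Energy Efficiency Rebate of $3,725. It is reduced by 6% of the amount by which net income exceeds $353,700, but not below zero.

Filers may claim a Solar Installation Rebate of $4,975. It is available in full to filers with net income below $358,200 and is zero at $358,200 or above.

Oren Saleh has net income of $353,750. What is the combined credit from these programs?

$8,697

Energy Efficiency Rebate: 6% of the $50 excess over $353,700 is $3; credit = $3,725 − $3 = $3,722.
Solar Installation Rebate: $353,750 is below the $358,200 cutoff, so the full $4,975 applies.
Total: $3,722 + $4,975 = $8,697.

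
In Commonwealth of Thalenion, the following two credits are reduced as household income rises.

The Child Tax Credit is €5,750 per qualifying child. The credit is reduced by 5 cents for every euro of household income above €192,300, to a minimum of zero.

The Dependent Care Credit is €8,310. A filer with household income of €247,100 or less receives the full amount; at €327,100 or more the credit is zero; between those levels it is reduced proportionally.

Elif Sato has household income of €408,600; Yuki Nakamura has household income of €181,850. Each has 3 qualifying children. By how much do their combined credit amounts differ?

Elif (€408,600): Child Tax Credit: base = 3 × €5,750 = €17,250. 5% of the €216,300 excess over €192,300 is €10,815; credit = €17,250 − €10,815 = €6,435. Dependent Care Credit: €408,600 is at or above €327,100, so the credit is €0. total €6,435 + €0 = €6,435
Yuki (€181,850): Child Tax Credit: base = 3 × €5,750 = €17,250. €181,850 is at or below the €192,300 threshold, so the full €17,250 applies. Dependent Care Credit: €181,850 is at or below the €247,100 threshold, so the full €8,310 applies. total €17,250 + €8,310 = €25,560
Difference: |€6,435 − €25,560| = €19,125.

€19,125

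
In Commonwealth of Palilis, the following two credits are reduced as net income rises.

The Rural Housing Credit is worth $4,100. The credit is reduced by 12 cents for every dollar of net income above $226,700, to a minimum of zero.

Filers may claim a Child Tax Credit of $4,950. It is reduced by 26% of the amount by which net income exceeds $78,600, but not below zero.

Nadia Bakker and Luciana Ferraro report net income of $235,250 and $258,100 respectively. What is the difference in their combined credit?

$2,742

Nadia ($235,250): Rural Housing Credit: 12% of the $8,550 excess over $226,700 is $1,026; credit = $4,100 − $1,026 = $3,074. Child Tax Credit: 26% of the $156,650 excess over $78,600 is $40,729 ≥ base, so the credit is $0. total $3,074 + $0 = $3,074
Luciana ($258,100): Rural Housing Credit: 12% of the $31,400 excess over $226,700 is $3,768; credit = $4,100 − $3,768 = $332. Child Tax Credit: 26% of the $179,500 excess over $78,600 is $46,670 ≥ base, so the credit is $0. total $332 + $0 = $332
Difference: |$3,074 − $332| = $2,742.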